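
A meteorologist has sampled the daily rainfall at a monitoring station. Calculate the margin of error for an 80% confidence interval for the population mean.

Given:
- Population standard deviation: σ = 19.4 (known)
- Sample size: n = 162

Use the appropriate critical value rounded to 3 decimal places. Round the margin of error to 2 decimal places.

The population standard deviation σ is known, so use the z-interval margin of error formula.

For 80% confidence, z* = 1.282 (from standard normal table)

Margin of error formula for z-interval: E = z* × σ/√n

E = 1.282 × 19.4/√162
  = 1.282 × 1.524208
  = 1.9540

Rounded to 2 decimal places:

1.95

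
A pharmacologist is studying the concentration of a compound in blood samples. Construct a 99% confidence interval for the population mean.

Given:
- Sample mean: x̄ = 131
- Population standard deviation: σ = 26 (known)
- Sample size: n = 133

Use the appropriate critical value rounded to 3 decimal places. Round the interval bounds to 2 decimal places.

The population standard deviation σ is known, so use a z-interval (standard normal critical value).

For 99% confidence, z* = 2.576 (from standard normal table)

Standard error: SE = σ/√n = 26/√133 = 2.254486

Margin of error: E = z* × SE = 2.576 × 2.254486 = 5.8076

Z-interval: x̄ ± E = 131 ± 5.8076 = (125.1924, 136.8076)

Rounded to 2 decimal places:

(125.19, 136.81)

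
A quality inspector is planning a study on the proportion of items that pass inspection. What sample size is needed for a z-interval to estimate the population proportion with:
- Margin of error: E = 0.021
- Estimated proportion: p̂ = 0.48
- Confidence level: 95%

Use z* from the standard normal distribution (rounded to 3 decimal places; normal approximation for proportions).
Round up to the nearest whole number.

Using z* for proportion z-interval (normal approximation).

For 95% confidence, z* = 1.96 (from standard normal table)

Sample size formula for proportion z-interval: n = z*²p̂(1-p̂)/E²

n = 1.96² × 0.48 × 0.52 / 0.021²
  = 3.8416 × 0.2496 / 0.000441
  = 2174.2933

Round up to the nearest whole number: n = 2175

2175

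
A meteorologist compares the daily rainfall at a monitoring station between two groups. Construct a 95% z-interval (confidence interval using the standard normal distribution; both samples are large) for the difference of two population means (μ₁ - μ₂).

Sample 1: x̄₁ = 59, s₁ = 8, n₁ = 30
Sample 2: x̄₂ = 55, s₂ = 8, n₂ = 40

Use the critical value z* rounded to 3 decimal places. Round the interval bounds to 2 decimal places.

Both samples are large (n₁ = 30 ≥ 30, n₂ = 40 ≥ 30), so a z-interval for the difference of means applies.

Point estimate: x̄₁ - x̄₂ = 59 - 55 = 4

Standard error: SE = √(s₁²/n₁ + s₂²/n₂)
= √(8²/30 + 8²/40)
= √(2.133333 + 1.600000)
= 1.932184

For 95% confidence, z* = 1.96 (from standard normal table)
Margin of error: E = z* × SE = 1.96 × 1.932184 = 3.7871

Z-interval: (x̄₁ - x̄₂) ± E = 4 ± 3.7871 = (0.2129, 7.7871)

Rounded to 2 decimal places:

(0.21, 7.79)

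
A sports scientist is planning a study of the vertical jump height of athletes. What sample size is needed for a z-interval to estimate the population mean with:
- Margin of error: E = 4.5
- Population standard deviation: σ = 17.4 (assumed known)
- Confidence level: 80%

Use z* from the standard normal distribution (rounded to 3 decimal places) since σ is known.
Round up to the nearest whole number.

Using z* since population σ is known (z-interval formula).

For 80% confidence, z* = 1.282 (from standard normal table)

Sample size formula for z-interval: n = (z*σ/E)²

n = (1.282 × 17.4 / 4.5)²
  = (4.957067)²
  = 24.5725

Round up to the nearest whole number: n = 25

25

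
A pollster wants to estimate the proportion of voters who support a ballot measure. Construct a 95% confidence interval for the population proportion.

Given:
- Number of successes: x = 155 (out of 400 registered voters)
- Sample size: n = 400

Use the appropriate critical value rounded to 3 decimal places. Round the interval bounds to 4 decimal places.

Sample proportion: p̂ = 155/400 = 0.387500

Check conditions for normal approximation:
  np̂ = 155 ≥ 10 ✓
  n(1-p̂) = 245 ≥ 10 ✓

The sample is large enough, so use a z-interval (normal approximation) for the proportion.

For 95% confidence, z* = 1.96 (from standard normal table)

Standard error: SE = √(p̂(1-p̂)/n) = √(0.387500×0.612500/400) = 0.02435897

Margin of error: E = z* × SE = 1.96 × 0.02435897 = 0.047744

Z-interval: p̂ ± E = 0.387500 ± 0.047744 = (0.339756, 0.435244)

Rounded to 4 decimal places:

(0.3398, 0.4352)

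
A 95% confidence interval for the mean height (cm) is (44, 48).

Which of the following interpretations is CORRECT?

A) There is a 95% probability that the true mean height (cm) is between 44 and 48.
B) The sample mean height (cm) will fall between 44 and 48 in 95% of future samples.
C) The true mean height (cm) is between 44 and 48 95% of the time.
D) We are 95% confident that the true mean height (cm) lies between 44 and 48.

A confidence interval represents our confidence in the procedure, not a probability statement about the parameter.

Key concept: If we repeated this sampling process many times and computed a 95% CI each time, about 95% of those intervals would contain the true population parameter.

For this specific interval (44, 48):
- Midpoint (point estimate): 46
- Margin of error: 2

The correct interpretation is the one stating confidence that the true parameter lies in the interval — option D.

D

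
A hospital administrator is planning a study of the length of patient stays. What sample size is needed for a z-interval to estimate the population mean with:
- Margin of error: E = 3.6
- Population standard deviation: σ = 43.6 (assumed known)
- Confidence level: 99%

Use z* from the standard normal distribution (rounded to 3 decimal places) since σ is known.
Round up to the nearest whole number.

Using z* since population σ is known (z-interval formula).

For 99% confidence, z* = 2.576 (from standard normal table)

Sample size formula for z-interval: n = (z*σ/E)²

n = (2.576 × 43.6 / 3.6)²
  = (31.198222)²
  = 973.3291

Round up to the nearest whole number: n = 974

974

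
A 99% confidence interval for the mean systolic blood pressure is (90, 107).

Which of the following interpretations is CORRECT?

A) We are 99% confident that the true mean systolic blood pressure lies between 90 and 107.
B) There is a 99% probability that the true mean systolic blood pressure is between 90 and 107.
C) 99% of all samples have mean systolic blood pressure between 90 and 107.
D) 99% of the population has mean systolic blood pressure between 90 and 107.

A confidence interval represents our confidence in the procedure, not a probability statement about the parameter.

Key concept: If we repeated this sampling process many times and computed a 99% CI each time, about 99% of those intervals would contain the true population parameter.

For this specific interval (90, 107):
- Midpoint (point estimate): 98.5
- Margin of error: 8.5

The correct interpretation is the one stating confidence that the true parameter lies in the interval — option A.

A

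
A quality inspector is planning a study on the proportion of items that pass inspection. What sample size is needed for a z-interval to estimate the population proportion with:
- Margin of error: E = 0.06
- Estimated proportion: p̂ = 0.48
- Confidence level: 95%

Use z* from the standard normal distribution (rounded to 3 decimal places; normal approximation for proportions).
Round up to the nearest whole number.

Using z* for proportion z-interval (normal approximation).

For 95% confidence, z* = 1.96 (from standard normal table)

Sample size formula for proportion z-interval: n = z*²p̂(1-p̂)/E²

n = 1.96² × 0.48 × 0.52 / 0.06²
  = 3.8416 × 0.2496 / 0.0036
  = 266.3509

Round up to the nearest whole number: n = 267

267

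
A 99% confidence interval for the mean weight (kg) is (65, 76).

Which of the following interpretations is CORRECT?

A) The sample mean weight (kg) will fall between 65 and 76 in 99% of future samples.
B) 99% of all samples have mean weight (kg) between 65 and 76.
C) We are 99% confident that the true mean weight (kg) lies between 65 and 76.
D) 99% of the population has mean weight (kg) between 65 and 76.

A confidence interval represents our confidence in the procedure, not a probability statement about the parameter.

Key concept: If we repeated this sampling process many times and computed a 99% CI each time, about 99% of those intervals would contain the true population parameter.

For this specific interval (65, 76):
- Midpoint (point estimate): 70.5
- Margin of error: 5.5

The correct interpretation is the one stating confidence that the true parameter lies in the interval — option C.

C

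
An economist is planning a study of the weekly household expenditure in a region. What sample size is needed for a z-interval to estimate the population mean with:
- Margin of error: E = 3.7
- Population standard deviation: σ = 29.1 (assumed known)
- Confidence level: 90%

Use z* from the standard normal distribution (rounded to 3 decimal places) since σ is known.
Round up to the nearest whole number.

Using z* since population σ is known (z-interval formula).

For 90% confidence, z* = 1.645 (from standard normal table)

Sample size formula for z-interval: n = (z*σ/E)²

n = (1.645 × 29.1 / 3.7)²
  = (12.937703)²
  = 167.3842

Round up to the nearest whole number: n = 168

168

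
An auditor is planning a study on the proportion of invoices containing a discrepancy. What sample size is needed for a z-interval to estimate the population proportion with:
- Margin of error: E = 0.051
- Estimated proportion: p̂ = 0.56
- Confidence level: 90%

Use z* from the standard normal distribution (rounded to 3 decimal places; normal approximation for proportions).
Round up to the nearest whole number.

Using z* for proportion z-interval (normal approximation).

For 90% confidence, z* = 1.645 (from standard normal table)

Sample size formula for proportion z-interval: n = z*²p̂(1-p̂)/E²

n = 1.645² × 0.56 × 0.44 / 0.051²
  = 2.706025 × 0.2464 / 0.002601
  = 256.3493

Round up to the nearest whole number: n = 257

257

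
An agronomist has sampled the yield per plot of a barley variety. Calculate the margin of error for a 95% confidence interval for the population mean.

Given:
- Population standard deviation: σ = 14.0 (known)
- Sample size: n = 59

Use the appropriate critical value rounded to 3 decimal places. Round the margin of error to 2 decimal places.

The population standard deviation σ is known, so use the z-interval margin of error formula.

For 95% confidence, z* = 1.96 (from standard normal table)

Margin of error formula for z-interval: E = z* × σ/√n

E = 1.96 × 14.0/√59
  = 1.96 × 1.822645
  = 3.5724

Rounded to 2 decimal places:

3.57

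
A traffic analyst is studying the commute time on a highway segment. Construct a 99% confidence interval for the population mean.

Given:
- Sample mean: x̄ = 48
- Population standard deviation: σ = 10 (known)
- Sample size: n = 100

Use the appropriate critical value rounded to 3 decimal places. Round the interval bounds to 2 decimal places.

The population standard deviation σ is known, so use a z-interval (standard normal critical value).

For 99% confidence, z* = 2.576 (from standard normal table)

Standard error: SE = σ/√n = 10/√100 = 1.000000

Margin of error: E = z* × SE = 2.576 × 1.000000 = 2.5760

Z-interval: x̄ ± E = 48 ± 2.5760 = (45.4240, 50.5760)

Rounded to 2 decimal places:

(45.42, 50.58)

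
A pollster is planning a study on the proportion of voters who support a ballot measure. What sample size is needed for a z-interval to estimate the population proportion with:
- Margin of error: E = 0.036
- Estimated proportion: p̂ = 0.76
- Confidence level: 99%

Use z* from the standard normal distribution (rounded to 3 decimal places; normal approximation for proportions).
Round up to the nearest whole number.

Using z* for proportion z-interval (normal approximation).

For 99% confidence, z* = 2.576 (from standard normal table)

Sample size formula for proportion z-interval: n = z*²p̂(1-p̂)/E²

n = 2.576² × 0.76 × 0.24 / 0.036²
  = 6.635776 × 0.1824 / 0.001296
  = 933.9240

Round up to the nearest whole number: n = 934

934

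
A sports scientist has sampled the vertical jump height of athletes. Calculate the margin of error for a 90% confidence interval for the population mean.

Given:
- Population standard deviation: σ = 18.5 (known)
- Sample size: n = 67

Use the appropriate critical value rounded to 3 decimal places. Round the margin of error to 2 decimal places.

The population standard deviation σ is known, so use the z-interval margin of error formula.

For 90% confidence, z* = 1.645 (from standard normal table)

Margin of error formula for z-interval: E = z* × σ/√n

E = 1.645 × 18.5/√67
  = 1.645 × 2.260135
  = 3.7179

Rounded to 2 decimal places:

3.72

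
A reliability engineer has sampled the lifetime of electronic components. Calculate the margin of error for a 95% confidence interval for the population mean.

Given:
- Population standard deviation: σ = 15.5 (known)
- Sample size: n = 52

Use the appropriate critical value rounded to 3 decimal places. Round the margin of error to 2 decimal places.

The population standard deviation σ is known, so use the z-interval margin of error formula.

For 95% confidence, z* = 1.96 (from standard normal table)

Margin of error formula for z-interval: E = z* × σ/√n

E = 1.96 × 15.5/√52
  = 1.96 × 2.149463
  = 4.2129

Rounded to 2 decimal places:

4.21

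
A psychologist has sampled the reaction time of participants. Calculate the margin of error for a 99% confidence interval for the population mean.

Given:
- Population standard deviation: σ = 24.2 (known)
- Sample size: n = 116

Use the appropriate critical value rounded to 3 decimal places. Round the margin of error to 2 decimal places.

The population standard deviation σ is known, so use the z-interval margin of error formula.

For 99% confidence, z* = 2.576 (from standard normal table)

Margin of error formula for z-interval: E = z* × σ/√n

E = 2.576 × 24.2/√116
  = 2.576 × 2.246914
  = 5.7880

Rounded to 2 decimal places:

5.79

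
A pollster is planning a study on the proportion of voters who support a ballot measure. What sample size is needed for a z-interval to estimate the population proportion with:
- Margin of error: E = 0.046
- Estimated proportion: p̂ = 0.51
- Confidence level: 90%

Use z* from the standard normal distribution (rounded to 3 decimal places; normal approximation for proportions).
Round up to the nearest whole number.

Using z* for proportion z-interval (normal approximation).

For 90% confidence, z* = 1.645 (from standard normal table)

Sample size formula for proportion z-interval: n = z*²p̂(1-p̂)/E²

n = 1.645² × 0.51 × 0.49 / 0.046²
  = 2.706025 × 0.2499 / 0.002116
  = 319.5821

Round up to the nearest whole number: n = 320

320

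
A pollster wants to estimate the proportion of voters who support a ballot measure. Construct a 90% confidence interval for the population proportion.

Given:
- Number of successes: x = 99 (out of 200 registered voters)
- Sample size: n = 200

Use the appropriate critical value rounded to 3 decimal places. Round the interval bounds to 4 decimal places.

Sample proportion: p̂ = 99/200 = 0.495000

Check conditions for normal approximation:
  np̂ = 99 ≥ 10 ✓
  n(1-p̂) = 101 ≥ 10 ✓

The sample is large enough, so use a z-interval (normal approximation) for the proportion.

For 90% confidence, z* = 1.645 (from standard normal table)

Standard error: SE = √(p̂(1-p̂)/n) = √(0.495000×0.505000/200) = 0.03535357

Margin of error: E = z* × SE = 1.645 × 0.03535357 = 0.058157

Z-interval: p̂ ± E = 0.495000 ± 0.058157 = (0.436843, 0.553157)

Rounded to 4 decimal places:

(0.4368, 0.5532)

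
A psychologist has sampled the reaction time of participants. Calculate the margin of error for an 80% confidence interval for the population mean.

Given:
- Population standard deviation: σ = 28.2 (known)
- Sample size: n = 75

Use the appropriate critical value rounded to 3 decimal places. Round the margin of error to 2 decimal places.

The population standard deviation σ is known, so use the z-interval margin of error formula.

For 80% confidence, z* = 1.282 (from standard normal table)

Margin of error formula for z-interval: E = z* × σ/√n

E = 1.282 × 28.2/√75
  = 1.282 × 3.256256
  = 4.1745

Rounded to 2 decimal places:

4.17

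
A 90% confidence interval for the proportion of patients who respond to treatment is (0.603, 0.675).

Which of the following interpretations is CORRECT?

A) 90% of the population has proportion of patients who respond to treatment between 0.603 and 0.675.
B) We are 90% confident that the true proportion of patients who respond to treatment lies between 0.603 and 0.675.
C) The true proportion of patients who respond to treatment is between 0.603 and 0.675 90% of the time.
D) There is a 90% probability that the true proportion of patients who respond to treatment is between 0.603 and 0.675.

A confidence interval represents our confidence in the procedure, not a probability statement about the parameter.

Key concept: If we repeated this sampling process many times and computed a 90% CI each time, about 90% of those intervals would contain the true population parameter.

For this specific interval (0.603, 0.675):
- Midpoint (point estimate): 0.639
- Margin of error: 0.036

The correct interpretation is the one stating confidence that the true parameter lies in the interval — option B.

B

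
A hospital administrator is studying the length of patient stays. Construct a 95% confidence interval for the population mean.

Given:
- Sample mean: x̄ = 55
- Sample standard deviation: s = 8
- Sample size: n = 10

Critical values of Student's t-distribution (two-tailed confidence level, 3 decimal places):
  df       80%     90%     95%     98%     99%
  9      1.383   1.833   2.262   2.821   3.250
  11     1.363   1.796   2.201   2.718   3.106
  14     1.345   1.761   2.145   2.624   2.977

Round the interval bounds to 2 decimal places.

The population standard deviation σ is unknown (only the sample standard deviation s is given), so use a t-interval with df = n - 1 = 10 - 1 = 9.

For 95% confidence with df = 9, t* = 2.262 (from t-table)

Standard error: SE = s/√n = 8/√10 = 2.529822

Margin of error: E = t* × SE = 2.262 × 2.529822 = 5.7225

T-interval: x̄ ± E = 55 ± 5.7225 = (49.2775, 60.7225)

Rounded to 2 decimal places:

(49.28, 60.72)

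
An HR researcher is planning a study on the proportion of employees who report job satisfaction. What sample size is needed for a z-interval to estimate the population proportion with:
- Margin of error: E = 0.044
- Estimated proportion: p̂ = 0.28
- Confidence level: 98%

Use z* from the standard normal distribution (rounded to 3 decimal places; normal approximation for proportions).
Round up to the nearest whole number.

Using z* for proportion z-interval (normal approximation).

For 98% confidence, z* = 2.326 (from standard normal table)

Sample size formula for proportion z-interval: n = z*²p̂(1-p̂)/E²

n = 2.326² × 0.28 × 0.72 / 0.044²
  = 5.410276 × 0.2016 / 0.001936
  = 563.3841

Round up to the nearest whole number: n = 564

564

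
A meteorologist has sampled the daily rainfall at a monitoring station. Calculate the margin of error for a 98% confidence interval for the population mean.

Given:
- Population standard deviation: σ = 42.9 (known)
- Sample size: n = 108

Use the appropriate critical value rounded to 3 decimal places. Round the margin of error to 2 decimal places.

The population standard deviation σ is known, so use the z-interval margin of error formula.

For 98% confidence, z* = 2.326 (from standard normal table)

Margin of error formula for z-interval: E = z* × σ/√n

E = 2.326 × 42.9/√108
  = 2.326 × 4.128054
  = 9.6019

Rounded to 2 decimal places:

9.60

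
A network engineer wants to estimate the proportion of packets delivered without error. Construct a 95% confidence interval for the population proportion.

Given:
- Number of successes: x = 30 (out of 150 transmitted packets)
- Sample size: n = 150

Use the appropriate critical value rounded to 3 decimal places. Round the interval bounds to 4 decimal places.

Sample proportion: p̂ = 30/150 = 0.200000

Check conditions for normal approximation:
  np̂ = 30 ≥ 10 ✓
  n(1-p̂) = 120 ≥ 10 ✓

The sample is large enough, so use a z-interval (normal approximation) for the proportion.

For 95% confidence, z* = 1.96 (from standard normal table)

Standard error: SE = √(p̂(1-p̂)/n) = √(0.200000×0.800000/150) = 0.03265986

Margin of error: E = z* × SE = 1.96 × 0.03265986 = 0.064013

Z-interval: p̂ ± E = 0.200000 ± 0.064013 = (0.135987, 0.264013)

Rounded to 4 decimal places:

(0.1360, 0.2640)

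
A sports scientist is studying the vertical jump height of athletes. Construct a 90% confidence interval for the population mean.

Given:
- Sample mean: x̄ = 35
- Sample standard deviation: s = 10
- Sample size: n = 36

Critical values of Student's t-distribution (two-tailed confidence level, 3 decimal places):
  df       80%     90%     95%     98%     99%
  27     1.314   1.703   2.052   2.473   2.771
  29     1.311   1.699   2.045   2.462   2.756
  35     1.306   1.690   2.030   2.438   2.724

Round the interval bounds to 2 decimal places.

The population standard deviation σ is unknown (only the sample standard deviation s is given), so use a t-interval with df = n - 1 = 36 - 1 = 35.

For 90% confidence with df = 35, t* = 1.690 (from t-table)

Standard error: SE = s/√n = 10/√36 = 1.666667

Margin of error: E = t* × SE = 1.690 × 1.666667 = 2.8167

T-interval: x̄ ± E = 35 ± 2.8167 = (32.1833, 37.8167)

Rounded to 2 decimal places:

(32.18, 37.82)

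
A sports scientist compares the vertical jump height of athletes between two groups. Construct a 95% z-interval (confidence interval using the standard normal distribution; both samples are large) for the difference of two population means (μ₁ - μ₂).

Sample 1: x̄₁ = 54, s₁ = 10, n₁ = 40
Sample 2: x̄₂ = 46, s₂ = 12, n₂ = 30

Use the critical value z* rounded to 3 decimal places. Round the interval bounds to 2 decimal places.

Both samples are large (n₁ = 40 ≥ 30, n₂ = 30 ≥ 30), so a z-interval for the difference of means applies.

Point estimate: x̄₁ - x̄₂ = 54 - 46 = 8

Standard error: SE = √(s₁²/n₁ + s₂²/n₂)
= √(10²/40 + 12²/30)
= √(2.500000 + 4.800000)
= 2.701851

For 95% confidence, z* = 1.96 (from standard normal table)
Margin of error: E = z* × SE = 1.96 × 2.701851 = 5.2956

Z-interval: (x̄₁ - x̄₂) ± E = 8 ± 5.2956 = (2.7044, 13.2956)

Rounded to 2 decimal places:

(2.70, 13.30)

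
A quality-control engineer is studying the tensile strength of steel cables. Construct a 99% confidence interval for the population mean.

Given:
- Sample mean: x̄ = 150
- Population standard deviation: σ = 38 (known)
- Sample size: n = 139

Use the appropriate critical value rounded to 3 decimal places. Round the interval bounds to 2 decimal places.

The population standard deviation σ is known, so use a z-interval (standard normal critical value).

For 99% confidence, z* = 2.576 (from standard normal table)

Standard error: SE = σ/√n = 38/√139 = 3.223118

Margin of error: E = z* × SE = 2.576 × 3.223118 = 8.3028

Z-interval: x̄ ± E = 150 ± 8.3028 = (141.6972, 158.3028)

Rounded to 2 decimal places:

(141.70, 158.30)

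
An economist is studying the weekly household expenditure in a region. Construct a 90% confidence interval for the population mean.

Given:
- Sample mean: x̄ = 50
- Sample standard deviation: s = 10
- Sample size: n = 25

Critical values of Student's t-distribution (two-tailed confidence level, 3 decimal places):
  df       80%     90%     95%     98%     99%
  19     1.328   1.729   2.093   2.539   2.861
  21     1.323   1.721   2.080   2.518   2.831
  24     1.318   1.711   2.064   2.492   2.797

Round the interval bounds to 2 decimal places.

The population standard deviation σ is unknown (only the sample standard deviation s is given), so use a t-interval with df = n - 1 = 25 - 1 = 24.

For 90% confidence with df = 24, t* = 1.711 (from t-table)

Standard error: SE = s/√n = 10/√25 = 2.000000

Margin of error: E = t* × SE = 1.711 × 2.000000 = 3.4220

T-interval: x̄ ± E = 50 ± 3.4220 = (46.5780, 53.4220)

Rounded to 2 decimal places:

(46.58, 53.42)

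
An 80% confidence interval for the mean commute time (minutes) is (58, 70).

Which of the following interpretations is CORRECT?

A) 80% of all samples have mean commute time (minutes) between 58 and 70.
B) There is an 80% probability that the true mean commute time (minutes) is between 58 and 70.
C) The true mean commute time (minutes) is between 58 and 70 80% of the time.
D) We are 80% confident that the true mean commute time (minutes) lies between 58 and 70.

A confidence interval represents our confidence in the procedure, not a probability statement about the parameter.

Key concept: If we repeated this sampling process many times and computed an 80% CI each time, about 80% of those intervals would contain the true population parameter.

For this specific interval (58, 70):
- Midpoint (point estimate): 64
- Margin of error: 6

The correct interpretation is the one stating confidence that the true parameter lies in the interval — option D.

D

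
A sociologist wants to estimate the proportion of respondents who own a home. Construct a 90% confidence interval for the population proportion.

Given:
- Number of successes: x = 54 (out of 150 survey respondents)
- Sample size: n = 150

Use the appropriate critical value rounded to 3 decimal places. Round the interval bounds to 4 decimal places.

Sample proportion: p̂ = 54/150 = 0.360000

Check conditions for normal approximation:
  np̂ = 54 ≥ 10 ✓
  n(1-p̂) = 96 ≥ 10 ✓

The sample is large enough, so use a z-interval (normal approximation) for the proportion.

For 90% confidence, z* = 1.645 (from standard normal table)

Standard error: SE = √(p̂(1-p̂)/n) = √(0.360000×0.640000/150) = 0.03919184

Margin of error: E = z* × SE = 1.645 × 0.03919184 = 0.064471

Z-interval: p̂ ± E = 0.360000 ± 0.064471 = (0.295529, 0.424471)

Rounded to 4 decimal places:

(0.2955, 0.4245)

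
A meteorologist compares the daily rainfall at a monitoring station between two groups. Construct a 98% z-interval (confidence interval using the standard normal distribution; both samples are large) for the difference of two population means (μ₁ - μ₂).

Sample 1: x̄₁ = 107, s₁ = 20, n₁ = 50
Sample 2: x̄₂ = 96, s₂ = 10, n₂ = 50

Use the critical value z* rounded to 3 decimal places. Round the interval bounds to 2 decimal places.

Both samples are large (n₁ = 50 ≥ 30, n₂ = 50 ≥ 30), so a z-interval for the difference of means applies.

Point estimate: x̄₁ - x̄₂ = 107 - 96 = 11

Standard error: SE = √(s₁²/n₁ + s₂²/n₂)
= √(20²/50 + 10²/50)
= √(8.000000 + 2.000000)
= 3.162278

For 98% confidence, z* = 2.326 (from standard normal table)
Margin of error: E = z* × SE = 2.326 × 3.162278 = 7.3555

Z-interval: (x̄₁ - x̄₂) ± E = 11 ± 7.3555 = (3.6445, 18.3555)

Rounded to 2 decimal places:

(3.64, 18.36)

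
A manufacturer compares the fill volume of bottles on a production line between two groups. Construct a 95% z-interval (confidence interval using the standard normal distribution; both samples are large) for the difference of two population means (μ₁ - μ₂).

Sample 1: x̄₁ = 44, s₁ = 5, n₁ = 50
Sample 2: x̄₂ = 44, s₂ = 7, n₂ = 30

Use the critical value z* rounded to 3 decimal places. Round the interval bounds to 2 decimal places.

Both samples are large (n₁ = 50 ≥ 30, n₂ = 30 ≥ 30), so a z-interval for the difference of means applies.

Point estimate: x̄₁ - x̄₂ = 44 - 44 = 0

Standard error: SE = √(s₁²/n₁ + s₂²/n₂)
= √(5²/50 + 7²/30)
= √(0.500000 + 1.633333)
= 1.460593

For 95% confidence, z* = 1.96 (from standard normal table)
Margin of error: E = z* × SE = 1.96 × 1.460593 = 2.8628

Z-interval: (x̄₁ - x̄₂) ± E = 0 ± 2.8628 = (-2.8628, 2.8628)

Rounded to 2 decimal places:

(-2.86, 2.86)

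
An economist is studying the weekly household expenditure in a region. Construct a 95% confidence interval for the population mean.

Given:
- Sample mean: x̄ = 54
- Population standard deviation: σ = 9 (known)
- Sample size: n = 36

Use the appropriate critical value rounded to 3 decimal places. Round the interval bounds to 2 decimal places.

The population standard deviation σ is known, so use a z-interval (standard normal critical value).

For 95% confidence, z* = 1.96 (from standard normal table)

Standard error: SE = σ/√n = 9/√36 = 1.500000

Margin of error: E = z* × SE = 1.96 × 1.500000 = 2.9400

Z-interval: x̄ ± E = 54 ± 2.9400 = (51.0600, 56.9400)

Rounded to 2 decimal places:

(51.06, 56.94)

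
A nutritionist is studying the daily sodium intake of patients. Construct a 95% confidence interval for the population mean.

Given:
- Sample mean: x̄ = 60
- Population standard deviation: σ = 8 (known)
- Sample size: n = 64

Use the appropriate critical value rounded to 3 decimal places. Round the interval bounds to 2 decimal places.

The population standard deviation σ is known, so use a z-interval (standard normal critical value).

For 95% confidence, z* = 1.96 (from standard normal table)

Standard error: SE = σ/√n = 8/√64 = 1.000000

Margin of error: E = z* × SE = 1.96 × 1.000000 = 1.9600

Z-interval: x̄ ± E = 60 ± 1.9600 = (58.0400, 61.9600)

Rounded to 2 decimal places:

(58.04, 61.96)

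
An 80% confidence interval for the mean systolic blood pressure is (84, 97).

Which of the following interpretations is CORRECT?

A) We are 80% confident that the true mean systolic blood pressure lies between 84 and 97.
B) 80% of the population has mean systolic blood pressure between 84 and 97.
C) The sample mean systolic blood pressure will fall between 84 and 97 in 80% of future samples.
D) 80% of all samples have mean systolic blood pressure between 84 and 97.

A confidence interval represents our confidence in the procedure, not a probability statement about the parameter.

Key concept: If we repeated this sampling process many times and computed an 80% CI each time, about 80% of those intervals would contain the true population parameter.

For this specific interval (84, 97):
- Midpoint (point estimate): 90.5
- Margin of error: 6.5

The correct interpretation is the one stating confidence that the true parameter lies in the interval — option A.

A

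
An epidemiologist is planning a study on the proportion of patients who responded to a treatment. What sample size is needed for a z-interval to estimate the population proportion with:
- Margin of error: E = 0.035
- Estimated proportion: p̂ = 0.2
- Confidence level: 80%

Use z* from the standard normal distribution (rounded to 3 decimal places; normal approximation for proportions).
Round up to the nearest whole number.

Using z* for proportion z-interval (normal approximation).

For 80% confidence, z* = 1.282 (from standard normal table)

Sample size formula for proportion z-interval: n = z*²p̂(1-p̂)/E²

n = 1.282² × 0.2 × 0.8 / 0.035²
  = 1.643524 × 0.16 / 0.001225
  = 214.6644

Round up to the nearest whole number: n = 215

215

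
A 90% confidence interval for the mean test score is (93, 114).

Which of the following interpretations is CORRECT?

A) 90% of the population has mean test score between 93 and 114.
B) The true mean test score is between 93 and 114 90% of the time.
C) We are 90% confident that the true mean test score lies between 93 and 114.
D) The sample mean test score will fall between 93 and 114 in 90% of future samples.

A confidence interval represents our confidence in the procedure, not a probability statement about the parameter.

Key concept: If we repeated this sampling process many times and computed a 90% CI each time, about 90% of those intervals would contain the true population parameter.

For this specific interval (93, 114):
- Midpoint (point estimate): 103.5
- Margin of error: 10.5

The correct interpretation is the one stating confidence that the true parameter lies in the interval — option C.

C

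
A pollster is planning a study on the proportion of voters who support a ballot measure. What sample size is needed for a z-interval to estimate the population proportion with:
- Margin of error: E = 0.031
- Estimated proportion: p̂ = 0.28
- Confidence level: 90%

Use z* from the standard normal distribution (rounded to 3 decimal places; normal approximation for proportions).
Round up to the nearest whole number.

Using z* for proportion z-interval (normal approximation).

For 90% confidence, z* = 1.645 (from standard normal table)

Sample size formula for proportion z-interval: n = z*²p̂(1-p̂)/E²

n = 1.645² × 0.28 × 0.72 / 0.031²
  = 2.706025 × 0.2016 / 0.000961
  = 567.6739

Round up to the nearest whole number: n = 568

568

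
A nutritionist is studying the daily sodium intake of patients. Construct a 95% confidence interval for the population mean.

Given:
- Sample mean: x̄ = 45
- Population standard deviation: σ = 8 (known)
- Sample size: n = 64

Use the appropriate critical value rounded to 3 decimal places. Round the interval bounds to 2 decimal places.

The population standard deviation σ is known, so use a z-interval (standard normal critical value).

For 95% confidence, z* = 1.96 (from standard normal table)

Standard error: SE = σ/√n = 8/√64 = 1.000000

Margin of error: E = z* × SE = 1.96 × 1.000000 = 1.9600

Z-interval: x̄ ± E = 45 ± 1.9600 = (43.0400, 46.9600)

Rounded to 2 decimal places:

(43.04, 46.96)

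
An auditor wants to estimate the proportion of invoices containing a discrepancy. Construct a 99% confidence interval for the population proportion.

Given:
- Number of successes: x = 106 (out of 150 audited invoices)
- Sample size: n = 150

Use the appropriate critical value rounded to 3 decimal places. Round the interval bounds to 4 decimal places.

Sample proportion: p̂ = 106/150 = 0.706667

Check conditions for normal approximation:
  np̂ = 106 ≥ 10 ✓
  n(1-p̂) = 44 ≥ 10 ✓

The sample is large enough, so use a z-interval (normal approximation) for the proportion.

For 99% confidence, z* = 2.576 (from standard normal table)

Standard error: SE = √(p̂(1-p̂)/n) = √(0.706667×0.293333/150) = 0.03717426

Margin of error: E = z* × SE = 2.576 × 0.03717426 = 0.095761

Z-interval: p̂ ± E = 0.706667 ± 0.095761 = (0.610906, 0.802428)

Rounded to 4 decimal places:

(0.6109, 0.8024)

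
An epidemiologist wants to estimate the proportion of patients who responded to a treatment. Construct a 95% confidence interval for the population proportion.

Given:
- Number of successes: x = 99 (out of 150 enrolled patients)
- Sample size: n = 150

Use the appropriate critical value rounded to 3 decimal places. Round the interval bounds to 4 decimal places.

Sample proportion: p̂ = 99/150 = 0.660000

Check conditions for normal approximation:
  np̂ = 99 ≥ 10 ✓
  n(1-p̂) = 51 ≥ 10 ✓

The sample is large enough, so use a z-interval (normal approximation) for the proportion.

For 95% confidence, z* = 1.96 (from standard normal table)

Standard error: SE = √(p̂(1-p̂)/n) = √(0.660000×0.340000/150) = 0.03867816

Margin of error: E = z* × SE = 1.96 × 0.03867816 = 0.075809

Z-interval: p̂ ± E = 0.660000 ± 0.075809 = (0.584191, 0.735809)

Rounded to 4 decimal places:

(0.5842, 0.7358)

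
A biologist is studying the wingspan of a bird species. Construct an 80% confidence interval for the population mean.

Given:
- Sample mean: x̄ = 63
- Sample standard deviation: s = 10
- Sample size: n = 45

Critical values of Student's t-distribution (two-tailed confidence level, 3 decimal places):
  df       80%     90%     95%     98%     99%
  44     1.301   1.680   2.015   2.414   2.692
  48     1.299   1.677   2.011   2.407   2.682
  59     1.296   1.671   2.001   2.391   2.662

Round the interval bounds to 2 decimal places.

The population standard deviation σ is unknown (only the sample standard deviation s is given), so use a t-interval with df = n - 1 = 45 - 1 = 44.

For 80% confidence with df = 44, t* = 1.301 (from t-table)

Standard error: SE = s/√n = 10/√45 = 1.490712

Margin of error: E = t* × SE = 1.301 × 1.490712 = 1.9394

T-interval: x̄ ± E = 63 ± 1.9394 = (61.0606, 64.9394)

Rounded to 2 decimal places:

(61.06, 64.94)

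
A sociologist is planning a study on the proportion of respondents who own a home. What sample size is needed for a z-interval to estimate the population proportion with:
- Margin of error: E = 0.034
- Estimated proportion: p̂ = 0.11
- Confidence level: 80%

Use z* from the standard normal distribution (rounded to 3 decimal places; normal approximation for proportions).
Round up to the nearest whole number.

Using z* for proportion z-interval (normal approximation).

For 80% confidence, z* = 1.282 (from standard normal table)

Sample size formula for proportion z-interval: n = z*²p̂(1-p̂)/E²

n = 1.282² × 0.11 × 0.89 / 0.034²
  = 1.643524 × 0.0979 / 0.001156
  = 139.1877

Round up to the nearest whole number: n = 140

140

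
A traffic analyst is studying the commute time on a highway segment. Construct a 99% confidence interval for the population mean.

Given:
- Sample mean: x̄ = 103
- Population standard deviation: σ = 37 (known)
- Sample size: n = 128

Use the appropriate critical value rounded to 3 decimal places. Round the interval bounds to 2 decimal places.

The population standard deviation σ is known, so use a z-interval (standard normal critical value).

For 99% confidence, z* = 2.576 (from standard normal table)

Standard error: SE = σ/√n = 37/√128 = 3.270369

Margin of error: E = z* × SE = 2.576 × 3.270369 = 8.4245

Z-interval: x̄ ± E = 103 ± 8.4245 = (94.5755, 111.4245)

Rounded to 2 decimal places:

(94.58, 111.42)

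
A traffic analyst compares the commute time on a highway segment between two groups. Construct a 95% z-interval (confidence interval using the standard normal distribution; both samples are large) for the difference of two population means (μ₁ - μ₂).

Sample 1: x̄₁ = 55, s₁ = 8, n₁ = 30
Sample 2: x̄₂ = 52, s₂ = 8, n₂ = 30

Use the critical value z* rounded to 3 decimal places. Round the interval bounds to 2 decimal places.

Both samples are large (n₁ = 30 ≥ 30, n₂ = 30 ≥ 30), so a z-interval for the difference of means applies.

Point estimate: x̄₁ - x̄₂ = 55 - 52 = 3

Standard error: SE = √(s₁²/n₁ + s₂²/n₂)
= √(8²/30 + 8²/30)
= √(2.133333 + 2.133333)
= 2.065591

For 95% confidence, z* = 1.96 (from standard normal table)
Margin of error: E = z* × SE = 1.96 × 2.065591 = 4.0486

Z-interval: (x̄₁ - x̄₂) ± E = 3 ± 4.0486 = (-1.0486, 7.0486)

Rounded to 2 decimal places:

(-1.05, 7.05)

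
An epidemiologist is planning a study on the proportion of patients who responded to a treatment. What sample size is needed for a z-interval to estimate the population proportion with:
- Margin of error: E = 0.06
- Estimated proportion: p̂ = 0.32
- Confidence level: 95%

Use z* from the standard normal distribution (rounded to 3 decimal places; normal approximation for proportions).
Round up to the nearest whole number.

Using z* for proportion z-interval (normal approximation).

For 95% confidence, z* = 1.96 (from standard normal table)

Sample size formula for proportion z-interval: n = z*²p̂(1-p̂)/E²

n = 1.96² × 0.32 × 0.68 / 0.06²
  = 3.8416 × 0.2176 / 0.0036
  = 232.2034

Round up to the nearest whole number: n = 233

233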